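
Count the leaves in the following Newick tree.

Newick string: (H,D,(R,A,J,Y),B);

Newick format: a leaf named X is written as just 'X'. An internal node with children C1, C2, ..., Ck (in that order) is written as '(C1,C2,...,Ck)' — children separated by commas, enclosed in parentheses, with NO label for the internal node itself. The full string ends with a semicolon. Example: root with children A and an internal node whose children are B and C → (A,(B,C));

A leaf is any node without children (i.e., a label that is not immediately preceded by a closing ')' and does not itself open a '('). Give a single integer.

Answer: 7

Derivation:
Newick: (H,D,(R,A,J,Y),B);
Scan left-to-right; a leaf is any maximal label run not followed by '(':
  pos 1: leaf 'H' → count = 1
  pos 3: leaf 'D' → count = 2
  pos 6: leaf 'R' → count = 3
  pos 8: leaf 'A' → count = 4
  pos 10: leaf 'J' → count = 5
  pos 12: leaf 'Y' → count = 6
  pos 15: leaf 'B' → count = 7
Total leaves: 7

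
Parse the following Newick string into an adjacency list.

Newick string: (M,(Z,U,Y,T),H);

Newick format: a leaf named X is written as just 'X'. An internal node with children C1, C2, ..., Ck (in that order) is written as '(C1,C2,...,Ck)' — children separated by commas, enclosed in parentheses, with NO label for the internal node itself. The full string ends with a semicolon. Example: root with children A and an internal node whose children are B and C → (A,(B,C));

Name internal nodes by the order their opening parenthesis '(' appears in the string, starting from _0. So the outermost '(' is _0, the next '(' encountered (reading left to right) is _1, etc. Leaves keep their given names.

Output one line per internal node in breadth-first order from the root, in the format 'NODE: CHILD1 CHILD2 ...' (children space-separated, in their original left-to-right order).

Answer: _0: M _1 H
_1: Z U Y T

Derivation:
Input: (M,(Z,U,Y,T),H);
Scanning left-to-right, naming '(' by encounter order:
  pos 0: '(' -> open internal node _0 (depth 1)
  pos 3: '(' -> open internal node _1 (depth 2)
  pos 11: ')' -> close internal node _1 (now at depth 1)
  pos 14: ')' -> close internal node _0 (now at depth 0)
Total internal nodes: 2
BFS adjacency from root:
  _0: M _1 H
  _1: Z U Y T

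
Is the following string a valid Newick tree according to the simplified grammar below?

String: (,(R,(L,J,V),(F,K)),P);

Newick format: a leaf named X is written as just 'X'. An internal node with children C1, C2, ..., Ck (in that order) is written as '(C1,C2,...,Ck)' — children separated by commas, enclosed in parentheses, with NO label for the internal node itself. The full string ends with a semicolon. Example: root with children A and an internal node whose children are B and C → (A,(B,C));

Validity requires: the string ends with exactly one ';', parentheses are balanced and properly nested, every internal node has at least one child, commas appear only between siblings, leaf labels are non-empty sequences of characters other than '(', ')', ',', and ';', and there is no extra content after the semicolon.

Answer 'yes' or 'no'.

Input: (,(R,(L,J,V),(F,K)),P);
Paren balance: 4 '(' vs 4 ')' OK
Ends with single ';': True
Full parse: FAILS (empty leaf label at pos 1)
Valid: False

Answer: no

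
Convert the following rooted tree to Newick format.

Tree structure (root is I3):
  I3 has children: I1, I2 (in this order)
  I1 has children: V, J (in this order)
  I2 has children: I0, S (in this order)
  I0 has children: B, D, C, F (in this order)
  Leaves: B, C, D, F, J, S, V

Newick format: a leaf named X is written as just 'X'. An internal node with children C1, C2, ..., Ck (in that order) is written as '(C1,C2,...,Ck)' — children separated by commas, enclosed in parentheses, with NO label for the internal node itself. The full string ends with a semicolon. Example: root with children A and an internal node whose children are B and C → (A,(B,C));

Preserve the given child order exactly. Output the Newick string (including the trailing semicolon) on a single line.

Answer: ((V,J),((B,D,C,F),S));

Derivation:
internal I3 with children ['I1', 'I2']
  internal I1 with children ['V', 'J']
    leaf 'V' → 'V'
    leaf 'J' → 'J'
  → '(V,J)'
  internal I2 with children ['I0', 'S']
    internal I0 with children ['B', 'D', 'C', 'F']
      leaf 'B' → 'B'
      leaf 'D' → 'D'
      leaf 'C' → 'C'
      leaf 'F' → 'F'
    → '(B,D,C,F)'
    leaf 'S' → 'S'
  → '((B,D,C,F),S)'
→ '((V,J),((B,D,C,F),S))'
Final: ((V,J),((B,D,C,F),S));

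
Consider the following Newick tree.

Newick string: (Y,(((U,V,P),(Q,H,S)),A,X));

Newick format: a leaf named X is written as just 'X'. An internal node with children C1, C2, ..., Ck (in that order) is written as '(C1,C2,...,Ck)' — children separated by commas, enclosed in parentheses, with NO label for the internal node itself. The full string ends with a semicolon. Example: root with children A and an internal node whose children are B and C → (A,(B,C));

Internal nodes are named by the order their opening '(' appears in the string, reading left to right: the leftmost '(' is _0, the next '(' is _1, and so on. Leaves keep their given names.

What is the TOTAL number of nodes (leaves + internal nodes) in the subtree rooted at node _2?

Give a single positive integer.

Answer: 9

Derivation:
Newick: (Y,(((U,V,P),(Q,H,S)),A,X));
Locate _2: it is the '(' at position 4 (the 3rd '(' reading left to right).
Query: subtree rooted at _2
_2: subtree_size = 1 + 8
  _3: subtree_size = 1 + 3
    U: subtree_size = 1 + 0
    V: subtree_size = 1 + 0
    P: subtree_size = 1 + 0
  _4: subtree_size = 1 + 3
    Q: subtree_size = 1 + 0
    H: subtree_size = 1 + 0
    S: subtree_size = 1 + 0
Total subtree size of _2: 9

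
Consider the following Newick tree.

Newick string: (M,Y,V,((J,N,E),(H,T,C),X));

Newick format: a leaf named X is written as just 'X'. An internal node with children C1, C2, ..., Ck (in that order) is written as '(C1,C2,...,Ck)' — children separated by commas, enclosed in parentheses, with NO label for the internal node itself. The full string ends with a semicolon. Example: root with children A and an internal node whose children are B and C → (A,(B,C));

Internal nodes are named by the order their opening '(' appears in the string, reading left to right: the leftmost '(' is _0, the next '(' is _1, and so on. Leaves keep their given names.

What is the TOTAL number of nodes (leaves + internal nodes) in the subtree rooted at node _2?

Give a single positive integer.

Answer: 4

Derivation:
Newick: (M,Y,V,((J,N,E),(H,T,C),X));
Locate _2: it is the '(' at position 8 (the 3rd '(' reading left to right).
Query: subtree rooted at _2
_2: subtree_size = 1 + 3
  J: subtree_size = 1 + 0
  N: subtree_size = 1 + 0
  E: subtree_size = 1 + 0
Total subtree size of _2: 4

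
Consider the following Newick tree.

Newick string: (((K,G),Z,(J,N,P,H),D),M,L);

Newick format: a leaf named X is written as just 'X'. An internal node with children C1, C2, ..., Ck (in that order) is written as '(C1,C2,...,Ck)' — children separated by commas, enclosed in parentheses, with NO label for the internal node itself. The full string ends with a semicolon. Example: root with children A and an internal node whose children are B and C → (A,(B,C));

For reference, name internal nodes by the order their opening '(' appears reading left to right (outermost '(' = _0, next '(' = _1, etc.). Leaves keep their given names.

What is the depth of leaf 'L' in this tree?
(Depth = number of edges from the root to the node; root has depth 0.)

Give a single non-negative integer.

Answer: 1

Derivation:
Newick: (((K,G),Z,(J,N,P,H),D),M,L);
Naming internals by '(' encounter order: outermost '(' = _0, next = _1, ...
Query node: L
Path from root: _0 -> L
Depth of L: 1 (number of edges from root)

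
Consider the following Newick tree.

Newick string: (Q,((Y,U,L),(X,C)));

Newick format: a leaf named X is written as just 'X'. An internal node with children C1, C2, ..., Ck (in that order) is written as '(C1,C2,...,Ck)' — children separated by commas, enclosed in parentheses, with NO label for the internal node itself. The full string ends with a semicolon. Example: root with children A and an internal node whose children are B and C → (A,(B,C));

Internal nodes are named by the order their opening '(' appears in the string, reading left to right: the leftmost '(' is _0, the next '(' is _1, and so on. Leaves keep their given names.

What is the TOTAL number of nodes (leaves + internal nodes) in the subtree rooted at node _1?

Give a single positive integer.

Newick: (Q,((Y,U,L),(X,C)));
Locate _1: it is the '(' at position 3 (the 2nd '(' reading left to right).
Query: subtree rooted at _1
_1: subtree_size = 1 + 7
  _2: subtree_size = 1 + 3
    Y: subtree_size = 1 + 0
    U: subtree_size = 1 + 0
    L: subtree_size = 1 + 0
  _3: subtree_size = 1 + 2
    X: subtree_size = 1 + 0
    C: subtree_size = 1 + 0
Total subtree size of _1: 8

Answer: 8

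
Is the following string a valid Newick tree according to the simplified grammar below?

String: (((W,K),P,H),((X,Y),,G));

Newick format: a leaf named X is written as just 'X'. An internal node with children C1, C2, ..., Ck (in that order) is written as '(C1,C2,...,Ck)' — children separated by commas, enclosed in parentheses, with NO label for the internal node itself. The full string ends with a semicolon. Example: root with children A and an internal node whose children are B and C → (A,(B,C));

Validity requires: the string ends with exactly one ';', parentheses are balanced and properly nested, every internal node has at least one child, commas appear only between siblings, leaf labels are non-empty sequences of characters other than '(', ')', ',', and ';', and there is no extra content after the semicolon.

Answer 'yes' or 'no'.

Input: (((W,K),P,H),((X,Y),,G));
Paren balance: 5 '(' vs 5 ')' OK
Ends with single ';': True
Full parse: FAILS (empty leaf label at pos 20)
Valid: False

Answer: no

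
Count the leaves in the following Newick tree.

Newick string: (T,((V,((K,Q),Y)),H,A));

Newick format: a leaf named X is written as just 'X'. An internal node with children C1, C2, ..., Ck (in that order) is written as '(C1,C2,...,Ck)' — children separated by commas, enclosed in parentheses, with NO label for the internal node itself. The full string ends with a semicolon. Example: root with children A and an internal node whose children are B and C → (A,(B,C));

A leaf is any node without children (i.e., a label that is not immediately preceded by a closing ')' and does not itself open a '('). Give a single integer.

Newick: (T,((V,((K,Q),Y)),H,A));
Scan left-to-right; a leaf is any maximal label run not followed by '(':
  pos 1: leaf 'T' → count = 1
  pos 5: leaf 'V' → count = 2
  pos 9: leaf 'K' → count = 3
  pos 11: leaf 'Q' → count = 4
  pos 14: leaf 'Y' → count = 5
  pos 18: leaf 'H' → count = 6
  pos 20: leaf 'A' → count = 7
Total leaves: 7

Answer: 7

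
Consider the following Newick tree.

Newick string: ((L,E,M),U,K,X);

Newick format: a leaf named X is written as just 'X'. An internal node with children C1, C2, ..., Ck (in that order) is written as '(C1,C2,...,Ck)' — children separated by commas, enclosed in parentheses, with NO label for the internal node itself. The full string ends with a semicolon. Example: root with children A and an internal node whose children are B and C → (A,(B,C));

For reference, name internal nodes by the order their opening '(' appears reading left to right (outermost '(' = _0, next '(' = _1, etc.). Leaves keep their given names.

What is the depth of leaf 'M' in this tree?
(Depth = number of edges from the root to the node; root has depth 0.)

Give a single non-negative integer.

Newick: ((L,E,M),U,K,X);
Naming internals by '(' encounter order: outermost '(' = _0, next = _1, ...
Query node: M
Path from root: _0 -> _1 -> M
Depth of M: 2 (number of edges from root)

Answer: 2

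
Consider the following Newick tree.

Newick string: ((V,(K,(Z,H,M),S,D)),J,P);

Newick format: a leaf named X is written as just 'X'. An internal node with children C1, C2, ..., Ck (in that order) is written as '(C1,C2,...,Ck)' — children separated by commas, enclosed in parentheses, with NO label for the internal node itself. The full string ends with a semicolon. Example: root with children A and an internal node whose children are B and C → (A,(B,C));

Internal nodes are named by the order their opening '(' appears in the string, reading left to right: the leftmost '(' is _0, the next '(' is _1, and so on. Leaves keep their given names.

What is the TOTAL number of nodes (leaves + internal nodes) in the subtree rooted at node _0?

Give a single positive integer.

Answer: 13

Derivation:
Newick: ((V,(K,(Z,H,M),S,D)),J,P);
Locate _0: it is the '(' at position 0 (the 1st '(' reading left to right).
Query: subtree rooted at _0
_0: subtree_size = 1 + 12
  _1: subtree_size = 1 + 9
    V: subtree_size = 1 + 0
    _2: subtree_size = 1 + 7
      K: subtree_size = 1 + 0
      _3: subtree_size = 1 + 3
        Z: subtree_size = 1 + 0
        H: subtree_size = 1 + 0
        M: subtree_size = 1 + 0
      S: subtree_size = 1 + 0
      D: subtree_size = 1 + 0
  J: subtree_size = 1 + 0
  P: subtree_size = 1 + 0
Total subtree size of _0: 13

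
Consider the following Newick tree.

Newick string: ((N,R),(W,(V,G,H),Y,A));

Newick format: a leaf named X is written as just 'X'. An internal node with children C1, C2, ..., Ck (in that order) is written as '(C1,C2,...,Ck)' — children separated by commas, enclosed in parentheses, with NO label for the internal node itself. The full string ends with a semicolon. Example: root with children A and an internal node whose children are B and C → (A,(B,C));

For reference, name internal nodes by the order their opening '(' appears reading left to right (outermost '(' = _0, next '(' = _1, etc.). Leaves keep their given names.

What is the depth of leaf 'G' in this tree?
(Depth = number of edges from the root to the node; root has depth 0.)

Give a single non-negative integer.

Answer: 3

Derivation:
Newick: ((N,R),(W,(V,G,H),Y,A));
Naming internals by '(' encounter order: outermost '(' = _0, next = _1, ...
Query node: G
Path from root: _0 -> _2 -> _3 -> G
Depth of G: 3 (number of edges from root)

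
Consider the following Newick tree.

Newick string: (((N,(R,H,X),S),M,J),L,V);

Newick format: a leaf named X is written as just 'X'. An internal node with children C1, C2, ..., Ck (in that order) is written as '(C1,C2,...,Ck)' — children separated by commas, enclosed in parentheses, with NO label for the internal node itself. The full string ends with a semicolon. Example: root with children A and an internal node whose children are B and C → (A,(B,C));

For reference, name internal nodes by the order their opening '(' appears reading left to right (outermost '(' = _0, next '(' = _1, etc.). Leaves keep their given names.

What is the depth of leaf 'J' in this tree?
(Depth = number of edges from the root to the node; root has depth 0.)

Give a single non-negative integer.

Newick: (((N,(R,H,X),S),M,J),L,V);
Naming internals by '(' encounter order: outermost '(' = _0, next = _1, ...
Query node: J
Path from root: _0 -> _1 -> J
Depth of J: 2 (number of edges from root)

Answer: 2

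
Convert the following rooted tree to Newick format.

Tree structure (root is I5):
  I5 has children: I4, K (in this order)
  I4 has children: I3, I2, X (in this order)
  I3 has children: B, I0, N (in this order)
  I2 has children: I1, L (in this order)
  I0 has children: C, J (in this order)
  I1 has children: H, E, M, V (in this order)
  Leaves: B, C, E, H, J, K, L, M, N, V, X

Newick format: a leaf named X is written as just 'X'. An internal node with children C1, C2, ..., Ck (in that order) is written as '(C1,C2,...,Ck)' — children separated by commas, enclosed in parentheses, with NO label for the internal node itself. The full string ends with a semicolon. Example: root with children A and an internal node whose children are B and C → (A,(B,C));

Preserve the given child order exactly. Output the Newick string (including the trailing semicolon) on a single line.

internal I5 with children ['I4', 'K']
  internal I4 with children ['I3', 'I2', 'X']
    internal I3 with children ['B', 'I0', 'N']
      leaf 'B' → 'B'
      internal I0 with children ['C', 'J']
        leaf 'C' → 'C'
        leaf 'J' → 'J'
      → '(C,J)'
      leaf 'N' → 'N'
    → '(B,(C,J),N)'
    internal I2 with children ['I1', 'L']
      internal I1 with children ['H', 'E', 'M', 'V']
        leaf 'H' → 'H'
        leaf 'E' → 'E'
        leaf 'M' → 'M'
        leaf 'V' → 'V'
      → '(H,E,M,V)'
      leaf 'L' → 'L'
    → '((H,E,M,V),L)'
    leaf 'X' → 'X'
  → '((B,(C,J),N),((H,E,M,V),L),X)'
  leaf 'K' → 'K'
→ '(((B,(C,J),N),((H,E,M,V),L),X),K)'
Final: (((B,(C,J),N),((H,E,M,V),L),X),K);

Answer: (((B,(C,J),N),((H,E,M,V),L),X),K);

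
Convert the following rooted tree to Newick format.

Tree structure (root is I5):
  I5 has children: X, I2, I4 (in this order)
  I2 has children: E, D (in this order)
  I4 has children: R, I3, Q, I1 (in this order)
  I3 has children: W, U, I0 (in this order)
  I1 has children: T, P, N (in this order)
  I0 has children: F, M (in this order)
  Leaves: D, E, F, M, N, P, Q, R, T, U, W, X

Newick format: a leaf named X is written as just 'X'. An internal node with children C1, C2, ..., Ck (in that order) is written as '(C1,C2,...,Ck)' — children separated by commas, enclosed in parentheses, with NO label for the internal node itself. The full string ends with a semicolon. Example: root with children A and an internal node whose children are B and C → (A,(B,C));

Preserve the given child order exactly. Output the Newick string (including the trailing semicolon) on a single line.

Answer: (X,(E,D),(R,(W,U,(F,M)),Q,(T,P,N)));

Derivation:
internal I5 with children ['X', 'I2', 'I4']
  leaf 'X' → 'X'
  internal I2 with children ['E', 'D']
    leaf 'E' → 'E'
    leaf 'D' → 'D'
  → '(E,D)'
  internal I4 with children ['R', 'I3', 'Q', 'I1']
    leaf 'R' → 'R'
    internal I3 with children ['W', 'U', 'I0']
      leaf 'W' → 'W'
      leaf 'U' → 'U'
      internal I0 with children ['F', 'M']
        leaf 'F' → 'F'
        leaf 'M' → 'M'
      → '(F,M)'
    → '(W,U,(F,M))'
    leaf 'Q' → 'Q'
    internal I1 with children ['T', 'P', 'N']
      leaf 'T' → 'T'
      leaf 'P' → 'P'
      leaf 'N' → 'N'
    → '(T,P,N)'
  → '(R,(W,U,(F,M)),Q,(T,P,N))'
→ '(X,(E,D),(R,(W,U,(F,M)),Q,(T,P,N)))'
Final: (X,(E,D),(R,(W,U,(F,M)),Q,(T,P,N)));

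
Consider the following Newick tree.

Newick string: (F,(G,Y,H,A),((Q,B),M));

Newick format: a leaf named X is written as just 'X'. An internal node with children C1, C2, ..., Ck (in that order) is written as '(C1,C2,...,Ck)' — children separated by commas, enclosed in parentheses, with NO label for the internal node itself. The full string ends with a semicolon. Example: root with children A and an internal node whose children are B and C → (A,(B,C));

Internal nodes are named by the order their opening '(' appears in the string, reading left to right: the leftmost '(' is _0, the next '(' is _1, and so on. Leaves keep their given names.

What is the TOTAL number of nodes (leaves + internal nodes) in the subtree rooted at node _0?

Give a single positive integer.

Newick: (F,(G,Y,H,A),((Q,B),M));
Locate _0: it is the '(' at position 0 (the 1st '(' reading left to right).
Query: subtree rooted at _0
_0: subtree_size = 1 + 11
  F: subtree_size = 1 + 0
  _1: subtree_size = 1 + 4
    G: subtree_size = 1 + 0
    Y: subtree_size = 1 + 0
    H: subtree_size = 1 + 0
    A: subtree_size = 1 + 0
  _2: subtree_size = 1 + 4
    _3: subtree_size = 1 + 2
      Q: subtree_size = 1 + 0
      B: subtree_size = 1 + 0
    M: subtree_size = 1 + 0
Total subtree size of _0: 12

Answer: 12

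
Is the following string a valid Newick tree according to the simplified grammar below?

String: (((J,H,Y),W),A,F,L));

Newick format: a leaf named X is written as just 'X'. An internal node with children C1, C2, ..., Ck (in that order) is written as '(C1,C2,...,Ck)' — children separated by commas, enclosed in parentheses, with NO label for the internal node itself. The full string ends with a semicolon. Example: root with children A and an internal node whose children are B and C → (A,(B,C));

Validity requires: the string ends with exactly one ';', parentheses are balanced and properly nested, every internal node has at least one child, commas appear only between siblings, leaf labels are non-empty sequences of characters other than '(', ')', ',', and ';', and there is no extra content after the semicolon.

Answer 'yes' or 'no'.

Input: (((J,H,Y),W),A,F,L));
Paren balance: 3 '(' vs 4 ')' MISMATCH
Ends with single ';': True
Full parse: FAILS (extra content after tree at pos 19)
Valid: False

Answer: no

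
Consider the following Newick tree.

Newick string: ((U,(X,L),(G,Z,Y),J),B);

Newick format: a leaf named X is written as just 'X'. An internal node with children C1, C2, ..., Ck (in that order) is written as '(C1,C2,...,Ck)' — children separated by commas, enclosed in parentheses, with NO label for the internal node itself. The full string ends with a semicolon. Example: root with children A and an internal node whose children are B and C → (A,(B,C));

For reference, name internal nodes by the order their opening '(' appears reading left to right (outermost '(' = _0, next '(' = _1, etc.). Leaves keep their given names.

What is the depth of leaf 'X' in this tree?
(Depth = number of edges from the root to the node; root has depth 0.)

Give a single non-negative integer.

Answer: 3

Derivation:
Newick: ((U,(X,L),(G,Z,Y),J),B);
Naming internals by '(' encounter order: outermost '(' = _0, next = _1, ...
Query node: X
Path from root: _0 -> _1 -> _2 -> X
Depth of X: 3 (number of edges from root)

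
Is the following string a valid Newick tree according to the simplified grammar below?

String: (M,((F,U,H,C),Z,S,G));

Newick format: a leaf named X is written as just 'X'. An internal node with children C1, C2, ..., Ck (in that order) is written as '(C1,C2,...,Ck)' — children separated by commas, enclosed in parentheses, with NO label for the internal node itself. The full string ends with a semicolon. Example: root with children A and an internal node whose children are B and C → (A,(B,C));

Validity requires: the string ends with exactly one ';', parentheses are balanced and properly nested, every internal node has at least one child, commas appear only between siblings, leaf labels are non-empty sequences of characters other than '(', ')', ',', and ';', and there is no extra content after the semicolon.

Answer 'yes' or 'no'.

Input: (M,((F,U,H,C),Z,S,G));
Paren balance: 3 '(' vs 3 ')' OK
Ends with single ';': True
Full parse: OK
Valid: True

Answer: yes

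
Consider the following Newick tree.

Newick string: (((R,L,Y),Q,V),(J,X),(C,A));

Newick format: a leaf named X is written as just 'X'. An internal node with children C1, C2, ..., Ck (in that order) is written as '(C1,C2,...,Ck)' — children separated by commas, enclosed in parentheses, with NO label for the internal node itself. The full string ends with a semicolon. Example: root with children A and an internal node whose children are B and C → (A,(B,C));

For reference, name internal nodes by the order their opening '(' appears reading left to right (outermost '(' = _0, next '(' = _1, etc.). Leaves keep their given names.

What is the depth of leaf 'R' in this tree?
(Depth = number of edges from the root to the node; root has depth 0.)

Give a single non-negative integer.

Answer: 3

Derivation:
Newick: (((R,L,Y),Q,V),(J,X),(C,A));
Naming internals by '(' encounter order: outermost '(' = _0, next = _1, ...
Query node: R
Path from root: _0 -> _1 -> _2 -> R
Depth of R: 3 (number of edges from root)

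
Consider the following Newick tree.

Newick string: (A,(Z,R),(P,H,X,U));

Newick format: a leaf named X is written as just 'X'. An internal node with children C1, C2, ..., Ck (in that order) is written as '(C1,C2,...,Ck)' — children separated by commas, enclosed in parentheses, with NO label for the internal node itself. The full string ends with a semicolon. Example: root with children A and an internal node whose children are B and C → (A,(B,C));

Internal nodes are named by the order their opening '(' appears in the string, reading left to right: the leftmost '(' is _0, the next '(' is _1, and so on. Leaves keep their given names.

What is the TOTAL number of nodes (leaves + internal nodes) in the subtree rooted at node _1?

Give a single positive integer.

Answer: 3

Derivation:
Newick: (A,(Z,R),(P,H,X,U));
Locate _1: it is the '(' at position 3 (the 2nd '(' reading left to right).
Query: subtree rooted at _1
_1: subtree_size = 1 + 2
  Z: subtree_size = 1 + 0
  R: subtree_size = 1 + 0
Total subtree size of _1: 3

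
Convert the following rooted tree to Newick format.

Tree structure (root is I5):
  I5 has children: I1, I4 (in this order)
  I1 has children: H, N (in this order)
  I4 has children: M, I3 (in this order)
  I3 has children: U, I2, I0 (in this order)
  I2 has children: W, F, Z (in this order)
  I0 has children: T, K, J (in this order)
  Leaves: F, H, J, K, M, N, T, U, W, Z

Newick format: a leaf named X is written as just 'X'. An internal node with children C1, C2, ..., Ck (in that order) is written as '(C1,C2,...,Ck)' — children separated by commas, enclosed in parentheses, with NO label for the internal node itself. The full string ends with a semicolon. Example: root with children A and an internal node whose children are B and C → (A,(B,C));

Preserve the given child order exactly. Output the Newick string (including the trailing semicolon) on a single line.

Answer: ((H,N),(M,(U,(W,F,Z),(T,K,J))));

Derivation:
internal I5 with children ['I1', 'I4']
  internal I1 with children ['H', 'N']
    leaf 'H' → 'H'
    leaf 'N' → 'N'
  → '(H,N)'
  internal I4 with children ['M', 'I3']
    leaf 'M' → 'M'
    internal I3 with children ['U', 'I2', 'I0']
      leaf 'U' → 'U'
      internal I2 with children ['W', 'F', 'Z']
        leaf 'W' → 'W'
        leaf 'F' → 'F'
        leaf 'Z' → 'Z'
      → '(W,F,Z)'
      internal I0 with children ['T', 'K', 'J']
        leaf 'T' → 'T'
        leaf 'K' → 'K'
        leaf 'J' → 'J'
      → '(T,K,J)'
    → '(U,(W,F,Z),(T,K,J))'
  → '(M,(U,(W,F,Z),(T,K,J)))'
→ '((H,N),(M,(U,(W,F,Z),(T,K,J))))'
Final: ((H,N),(M,(U,(W,F,Z),(T,K,J))));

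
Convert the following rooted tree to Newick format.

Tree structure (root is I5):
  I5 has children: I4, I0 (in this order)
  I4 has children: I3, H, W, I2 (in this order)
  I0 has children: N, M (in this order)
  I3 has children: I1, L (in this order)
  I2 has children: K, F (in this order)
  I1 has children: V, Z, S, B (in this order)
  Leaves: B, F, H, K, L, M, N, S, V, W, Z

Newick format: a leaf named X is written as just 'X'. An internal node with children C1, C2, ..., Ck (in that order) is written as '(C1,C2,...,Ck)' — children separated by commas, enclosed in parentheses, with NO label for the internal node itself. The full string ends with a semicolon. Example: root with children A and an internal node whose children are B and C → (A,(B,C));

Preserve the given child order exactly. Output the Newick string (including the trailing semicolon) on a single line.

Answer: ((((V,Z,S,B),L),H,W,(K,F)),(N,M));

Derivation:
internal I5 with children ['I4', 'I0']
  internal I4 with children ['I3', 'H', 'W', 'I2']
    internal I3 with children ['I1', 'L']
      internal I1 with children ['V', 'Z', 'S', 'B']
        leaf 'V' → 'V'
        leaf 'Z' → 'Z'
        leaf 'S' → 'S'
        leaf 'B' → 'B'
      → '(V,Z,S,B)'
      leaf 'L' → 'L'
    → '((V,Z,S,B),L)'
    leaf 'H' → 'H'
    leaf 'W' → 'W'
    internal I2 with children ['K', 'F']
      leaf 'K' → 'K'
      leaf 'F' → 'F'
    → '(K,F)'
  → '(((V,Z,S,B),L),H,W,(K,F))'
  internal I0 with children ['N', 'M']
    leaf 'N' → 'N'
    leaf 'M' → 'M'
  → '(N,M)'
→ '((((V,Z,S,B),L),H,W,(K,F)),(N,M))'
Final: ((((V,Z,S,B),L),H,W,(K,F)),(N,M));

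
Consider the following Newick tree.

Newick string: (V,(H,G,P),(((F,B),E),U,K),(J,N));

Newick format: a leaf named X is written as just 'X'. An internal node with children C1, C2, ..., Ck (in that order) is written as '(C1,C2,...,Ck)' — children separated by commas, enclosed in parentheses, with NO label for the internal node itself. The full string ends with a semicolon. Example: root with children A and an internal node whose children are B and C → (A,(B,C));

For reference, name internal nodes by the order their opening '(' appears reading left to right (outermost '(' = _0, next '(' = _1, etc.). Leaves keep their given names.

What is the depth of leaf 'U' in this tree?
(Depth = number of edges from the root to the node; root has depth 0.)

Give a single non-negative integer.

Answer: 2

Derivation:
Newick: (V,(H,G,P),(((F,B),E),U,K),(J,N));
Naming internals by '(' encounter order: outermost '(' = _0, next = _1, ...
Query node: U
Path from root: _0 -> _2 -> U
Depth of U: 2 (number of edges from root)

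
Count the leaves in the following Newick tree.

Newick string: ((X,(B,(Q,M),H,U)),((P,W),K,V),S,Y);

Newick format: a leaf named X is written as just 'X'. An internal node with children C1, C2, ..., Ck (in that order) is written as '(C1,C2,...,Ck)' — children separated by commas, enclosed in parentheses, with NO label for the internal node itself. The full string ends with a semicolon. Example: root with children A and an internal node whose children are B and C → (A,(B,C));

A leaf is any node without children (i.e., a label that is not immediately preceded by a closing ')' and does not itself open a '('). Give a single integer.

Answer: 12

Derivation:
Newick: ((X,(B,(Q,M),H,U)),((P,W),K,V),S,Y);
Scan left-to-right; a leaf is any maximal label run not followed by '(':
  pos 2: leaf 'X' → count = 1
  pos 5: leaf 'B' → count = 2
  pos 8: leaf 'Q' → count = 3
  pos 10: leaf 'M' → count = 4
  pos 13: leaf 'H' → count = 5
  pos 15: leaf 'U' → count = 6
  pos 21: leaf 'P' → count = 7
  pos 23: leaf 'W' → count = 8
  pos 26: leaf 'K' → count = 9
  pos 28: leaf 'V' → count = 10
  pos 31: leaf 'S' → count = 11
  pos 33: leaf 'Y' → count = 12
Total leaves: 12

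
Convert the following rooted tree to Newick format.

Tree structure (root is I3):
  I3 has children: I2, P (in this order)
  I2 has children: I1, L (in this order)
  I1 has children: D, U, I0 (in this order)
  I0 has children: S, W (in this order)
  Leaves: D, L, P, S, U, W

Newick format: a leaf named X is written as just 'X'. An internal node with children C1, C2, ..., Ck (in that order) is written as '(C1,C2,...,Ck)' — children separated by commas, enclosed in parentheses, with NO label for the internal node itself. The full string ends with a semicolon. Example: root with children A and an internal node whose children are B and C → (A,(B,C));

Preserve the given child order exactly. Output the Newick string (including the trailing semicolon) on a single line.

internal I3 with children ['I2', 'P']
  internal I2 with children ['I1', 'L']
    internal I1 with children ['D', 'U', 'I0']
      leaf 'D' → 'D'
      leaf 'U' → 'U'
      internal I0 with children ['S', 'W']
        leaf 'S' → 'S'
        leaf 'W' → 'W'
      → '(S,W)'
    → '(D,U,(S,W))'
    leaf 'L' → 'L'
  → '((D,U,(S,W)),L)'
  leaf 'P' → 'P'
→ '(((D,U,(S,W)),L),P)'
Final: (((D,U,(S,W)),L),P);

Answer: (((D,U,(S,W)),L),P);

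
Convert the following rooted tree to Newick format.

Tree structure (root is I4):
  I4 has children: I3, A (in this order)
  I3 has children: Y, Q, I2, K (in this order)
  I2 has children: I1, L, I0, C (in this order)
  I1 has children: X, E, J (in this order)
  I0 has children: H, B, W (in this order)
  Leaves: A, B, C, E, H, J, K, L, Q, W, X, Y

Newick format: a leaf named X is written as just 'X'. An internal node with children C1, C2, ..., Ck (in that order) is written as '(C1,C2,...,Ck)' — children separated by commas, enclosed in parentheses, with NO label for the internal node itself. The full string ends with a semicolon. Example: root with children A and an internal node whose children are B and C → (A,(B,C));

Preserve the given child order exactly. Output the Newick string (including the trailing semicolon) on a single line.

Answer: ((Y,Q,((X,E,J),L,(H,B,W),C),K),A);

Derivation:
internal I4 with children ['I3', 'A']
  internal I3 with children ['Y', 'Q', 'I2', 'K']
    leaf 'Y' → 'Y'
    leaf 'Q' → 'Q'
    internal I2 with children ['I1', 'L', 'I0', 'C']
      internal I1 with children ['X', 'E', 'J']
        leaf 'X' → 'X'
        leaf 'E' → 'E'
        leaf 'J' → 'J'
      → '(X,E,J)'
      leaf 'L' → 'L'
      internal I0 with children ['H', 'B', 'W']
        leaf 'H' → 'H'
        leaf 'B' → 'B'
        leaf 'W' → 'W'
      → '(H,B,W)'
      leaf 'C' → 'C'
    → '((X,E,J),L,(H,B,W),C)'
    leaf 'K' → 'K'
  → '(Y,Q,((X,E,J),L,(H,B,W),C),K)'
  leaf 'A' → 'A'
→ '((Y,Q,((X,E,J),L,(H,B,W),C),K),A)'
Final: ((Y,Q,((X,E,J),L,(H,B,W),C),K),A);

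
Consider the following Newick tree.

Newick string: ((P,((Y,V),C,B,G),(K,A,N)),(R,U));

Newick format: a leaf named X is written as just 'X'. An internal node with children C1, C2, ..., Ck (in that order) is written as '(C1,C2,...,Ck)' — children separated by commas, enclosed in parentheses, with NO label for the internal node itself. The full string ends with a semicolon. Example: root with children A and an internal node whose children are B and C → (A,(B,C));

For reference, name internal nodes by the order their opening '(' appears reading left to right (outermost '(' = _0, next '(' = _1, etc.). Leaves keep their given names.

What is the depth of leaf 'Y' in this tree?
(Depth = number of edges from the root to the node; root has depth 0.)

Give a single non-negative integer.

Answer: 4

Derivation:
Newick: ((P,((Y,V),C,B,G),(K,A,N)),(R,U));
Naming internals by '(' encounter order: outermost '(' = _0, next = _1, ...
Query node: Y
Path from root: _0 -> _1 -> _2 -> _3 -> Y
Depth of Y: 4 (number of edges from root)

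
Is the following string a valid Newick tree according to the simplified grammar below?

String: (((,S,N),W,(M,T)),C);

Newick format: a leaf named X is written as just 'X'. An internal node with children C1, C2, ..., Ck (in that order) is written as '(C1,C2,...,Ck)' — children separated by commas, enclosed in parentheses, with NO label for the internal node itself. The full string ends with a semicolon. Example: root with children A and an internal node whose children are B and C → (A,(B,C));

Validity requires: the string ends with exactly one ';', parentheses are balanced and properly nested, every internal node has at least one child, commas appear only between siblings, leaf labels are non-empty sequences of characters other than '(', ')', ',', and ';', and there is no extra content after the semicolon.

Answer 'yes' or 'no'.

Input: (((,S,N),W,(M,T)),C);
Paren balance: 4 '(' vs 4 ')' OK
Ends with single ';': True
Full parse: FAILS (empty leaf label at pos 3)
Valid: False

Answer: no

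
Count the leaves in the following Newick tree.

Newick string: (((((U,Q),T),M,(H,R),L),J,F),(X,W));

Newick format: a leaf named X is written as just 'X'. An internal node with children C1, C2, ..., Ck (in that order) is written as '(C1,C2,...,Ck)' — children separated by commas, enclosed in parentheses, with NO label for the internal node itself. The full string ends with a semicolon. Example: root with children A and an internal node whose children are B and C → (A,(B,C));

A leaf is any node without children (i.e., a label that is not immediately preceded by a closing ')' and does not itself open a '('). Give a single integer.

Answer: 11

Derivation:
Newick: (((((U,Q),T),M,(H,R),L),J,F),(X,W));
Scan left-to-right; a leaf is any maximal label run not followed by '(':
  pos 5: leaf 'U' → count = 1
  pos 7: leaf 'Q' → count = 2
  pos 10: leaf 'T' → count = 3
  pos 13: leaf 'M' → count = 4
  pos 16: leaf 'H' → count = 5
  pos 18: leaf 'R' → count = 6
  pos 21: leaf 'L' → count = 7
  pos 24: leaf 'J' → count = 8
  pos 26: leaf 'F' → count = 9
  pos 30: leaf 'X' → count = 10
  pos 32: leaf 'W' → count = 11
Total leaves: 11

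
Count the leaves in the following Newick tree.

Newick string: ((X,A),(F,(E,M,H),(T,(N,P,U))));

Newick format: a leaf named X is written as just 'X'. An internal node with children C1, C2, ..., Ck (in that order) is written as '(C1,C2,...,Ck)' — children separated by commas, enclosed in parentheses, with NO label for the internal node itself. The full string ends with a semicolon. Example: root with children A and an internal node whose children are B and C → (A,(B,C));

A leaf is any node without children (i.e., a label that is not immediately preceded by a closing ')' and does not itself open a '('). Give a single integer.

Newick: ((X,A),(F,(E,M,H),(T,(N,P,U))));
Scan left-to-right; a leaf is any maximal label run not followed by '(':
  pos 2: leaf 'X' → count = 1
  pos 4: leaf 'A' → count = 2
  pos 8: leaf 'F' → count = 3
  pos 11: leaf 'E' → count = 4
  pos 13: leaf 'M' → count = 5
  pos 15: leaf 'H' → count = 6
  pos 19: leaf 'T' → count = 7
  pos 22: leaf 'N' → count = 8
  pos 24: leaf 'P' → count = 9
  pos 26: leaf 'U' → count = 10
Total leaves: 10

Answer: 10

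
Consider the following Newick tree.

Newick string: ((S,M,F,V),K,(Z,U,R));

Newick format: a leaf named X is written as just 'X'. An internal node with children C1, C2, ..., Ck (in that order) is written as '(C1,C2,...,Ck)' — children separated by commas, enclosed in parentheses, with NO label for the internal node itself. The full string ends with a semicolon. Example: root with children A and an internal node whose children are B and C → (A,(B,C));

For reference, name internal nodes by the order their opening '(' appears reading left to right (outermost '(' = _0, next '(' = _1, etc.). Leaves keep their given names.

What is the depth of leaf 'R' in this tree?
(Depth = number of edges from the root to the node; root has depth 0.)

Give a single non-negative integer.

Newick: ((S,M,F,V),K,(Z,U,R));
Naming internals by '(' encounter order: outermost '(' = _0, next = _1, ...
Query node: R
Path from root: _0 -> _2 -> R
Depth of R: 2 (number of edges from root)

Answer: 2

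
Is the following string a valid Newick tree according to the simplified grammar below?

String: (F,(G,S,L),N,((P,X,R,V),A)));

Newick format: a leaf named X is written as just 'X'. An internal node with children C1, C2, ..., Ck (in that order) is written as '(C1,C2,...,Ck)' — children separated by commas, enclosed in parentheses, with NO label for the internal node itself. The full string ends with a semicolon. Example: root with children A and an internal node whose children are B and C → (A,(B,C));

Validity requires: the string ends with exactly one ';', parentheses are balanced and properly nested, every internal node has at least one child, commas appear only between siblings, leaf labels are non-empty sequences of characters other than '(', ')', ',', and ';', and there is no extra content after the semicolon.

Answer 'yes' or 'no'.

Input: (F,(G,S,L),N,((P,X,R,V),A)));
Paren balance: 4 '(' vs 5 ')' MISMATCH
Ends with single ';': True
Full parse: FAILS (extra content after tree at pos 27)
Valid: False

Answer: no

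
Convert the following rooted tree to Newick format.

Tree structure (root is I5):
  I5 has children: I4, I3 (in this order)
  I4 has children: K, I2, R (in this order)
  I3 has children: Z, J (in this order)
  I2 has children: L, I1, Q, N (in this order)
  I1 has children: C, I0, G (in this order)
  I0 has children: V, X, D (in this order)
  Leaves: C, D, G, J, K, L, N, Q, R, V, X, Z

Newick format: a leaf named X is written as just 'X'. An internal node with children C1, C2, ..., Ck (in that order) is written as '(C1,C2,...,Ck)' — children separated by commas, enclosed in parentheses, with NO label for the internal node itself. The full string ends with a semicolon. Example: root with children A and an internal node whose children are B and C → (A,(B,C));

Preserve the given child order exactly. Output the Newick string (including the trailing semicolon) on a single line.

internal I5 with children ['I4', 'I3']
  internal I4 with children ['K', 'I2', 'R']
    leaf 'K' → 'K'
    internal I2 with children ['L', 'I1', 'Q', 'N']
      leaf 'L' → 'L'
      internal I1 with children ['C', 'I0', 'G']
        leaf 'C' → 'C'
        internal I0 with children ['V', 'X', 'D']
          leaf 'V' → 'V'
          leaf 'X' → 'X'
          leaf 'D' → 'D'
        → '(V,X,D)'
        leaf 'G' → 'G'
      → '(C,(V,X,D),G)'
      leaf 'Q' → 'Q'
      leaf 'N' → 'N'
    → '(L,(C,(V,X,D),G),Q,N)'
    leaf 'R' → 'R'
  → '(K,(L,(C,(V,X,D),G),Q,N),R)'
  internal I3 with children ['Z', 'J']
    leaf 'Z' → 'Z'
    leaf 'J' → 'J'
  → '(Z,J)'
→ '((K,(L,(C,(V,X,D),G),Q,N),R),(Z,J))'
Final: ((K,(L,(C,(V,X,D),G),Q,N),R),(Z,J));

Answer: ((K,(L,(C,(V,X,D),G),Q,N),R),(Z,J));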